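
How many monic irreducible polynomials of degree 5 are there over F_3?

48

Gauss's count: N_{3}(5) = (1/5) Σ_{d|5} μ(5/d)·3^d.
Divisors of 5: 1, 5; μ(5/d) for each: -1, 1.
Σ = − 3^1 + 3^5 = 240.
N = 240/5 = 48.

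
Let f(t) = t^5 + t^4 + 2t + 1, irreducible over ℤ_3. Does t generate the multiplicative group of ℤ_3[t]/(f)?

|GF(3^5)^×| = 3^5 − 1 = 242. Prime factorization: 242 = 2·11^2.
f is primitive ⇔ t has order 242 in GF(3)[t]/(f), i.e. t^(242/q) ≠ 1 for each prime q | 242.
t^(121) mod f = 2.
t^(22) mod f = t^3 + 2.
None equal 1, so t has full order 242; f is primitive.

Yes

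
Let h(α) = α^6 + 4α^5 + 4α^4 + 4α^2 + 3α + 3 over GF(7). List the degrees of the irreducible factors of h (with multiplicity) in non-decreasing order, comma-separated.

Complete factorization: h(α) = (α^3 + α^2 + 3α + 5)·(α^3 + 3α^2 + 5α + 2).
Factor degrees with multiplicity: 3 + 3 = 6.

3, 3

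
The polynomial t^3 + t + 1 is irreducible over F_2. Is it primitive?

Yes

Write f(t) = t^3 + t + 1.
|GF(2^3)^×| = 2^3 − 1 = 7. Prime factorization: 7 = 7.
f is primitive ⇔ t has order 7 in GF(2)[t]/(f), i.e. t^(7/q) ≠ 1 for each prime q | 7.
t^(1) mod f = t.
None equal 1, so t has full order 7; f is primitive.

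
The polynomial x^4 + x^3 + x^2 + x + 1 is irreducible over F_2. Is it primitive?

No

Write f(x) = x^4 + x^3 + x^2 + x + 1.
|GF(2^4)^×| = 2^4 − 1 = 15. Prime factorization: 15 = 3·5.
f is primitive ⇔ x has order 15 in GF(2)[x]/(f), i.e. x^(15/q) ≠ 1 for each prime q | 15.
x^(5) mod f = 1
x^(3) mod f = x^3.
Since x^(5) = 1, the order of x divides 5 < 15; not primitive.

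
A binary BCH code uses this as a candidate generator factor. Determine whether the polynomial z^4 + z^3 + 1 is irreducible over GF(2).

Yes

Write P(z) = z^4 + z^3 + 1.
Check for roots in GF(2): P(0) = 1; P(1) = 1.
No roots, so no linear factors.
Monic irreducibles of degree 2 over GF(2): z^2 + z + 1.
None of them divide P (all give nonzero remainder).
No irreducible factor of degree ≤ 2 exists, so P is irreducible over GF(2).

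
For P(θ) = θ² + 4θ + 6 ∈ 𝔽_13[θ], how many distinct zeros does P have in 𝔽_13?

0

Evaluate at each of the 13 elements of 𝔽_13:
P(0) = 6; P(1) = 11; P(2) = 5; P(3) = 1; P(4) = 12; P(5) = 12; P(6) = 1; P(7) = 5; P(8) = 11; P(9) = 6; P(10) = 3; P(11) = 2; P(12) = 3.
No element is a root.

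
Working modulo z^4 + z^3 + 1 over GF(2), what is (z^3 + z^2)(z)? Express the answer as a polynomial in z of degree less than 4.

1

Multiply in GF(2)[z]: (z^3 + z^2)·(z) = z^4 + z^3.
Reduce using z^4 ≡ z^3 + 1 (mod z^4 + z^3 + 1).
Reduced: 1.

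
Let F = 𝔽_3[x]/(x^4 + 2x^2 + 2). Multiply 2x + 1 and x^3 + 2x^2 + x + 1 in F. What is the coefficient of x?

0

Multiply in 𝔽_3[x]: (2x + 1)·(x^3 + 2x^2 + x + 1) = 2x^4 + 2x^3 + x^2 + 1.
Reduce using x^4 ≡ x^2 + 1 (mod x^4 + 2x^2 + 2).
Reduced: 2x^3.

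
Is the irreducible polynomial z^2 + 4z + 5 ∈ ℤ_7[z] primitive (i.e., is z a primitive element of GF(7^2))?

Write f(z) = z^2 + 4z + 5.
|GF(7^2)^×| = 7^2 − 1 = 48. Prime factorization: 48 = 2^4·3.
f is primitive ⇔ z has order 48 in GF(7)[z]/(f), i.e. z^(48/q) ≠ 1 for each prime q | 48.
z^(24) mod f = 6.
z^(16) mod f = 4.
None equal 1, so z has full order 48; f is primitive.

Yes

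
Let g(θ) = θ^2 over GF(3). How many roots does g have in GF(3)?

1

Evaluate at each of the 3 elements of GF(3):
g(0) = 0 → root; g(1) = 1; g(2) = 1.
Roots: {0}.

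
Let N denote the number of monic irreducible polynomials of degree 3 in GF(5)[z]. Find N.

40

x^(5^3) − x is the product of all monic irreducibles of degree dividing 3; Möbius inversion gives N = (1/3) Σ μ(3/d)·5^d.
Divisors of 3: 1, 3; μ(3/d) for each: -1, 1.
Σ = − 5^1 + 5^3 = 120.
N = 120/3 = 40.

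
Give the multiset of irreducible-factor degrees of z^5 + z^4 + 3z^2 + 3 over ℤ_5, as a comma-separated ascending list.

5

Write g(z) = z^5 + z^4 + 3z^2 + 3.
Roots in ℤ_5: g(0) = 3; g(1) = 3; g(2) = 3; g(3) = 4; g(4) = 1.
Complete factorization: g(z) = (z^5 + z^4 + 3z^2 + 3).
Factor degrees with multiplicity: 5 = 5.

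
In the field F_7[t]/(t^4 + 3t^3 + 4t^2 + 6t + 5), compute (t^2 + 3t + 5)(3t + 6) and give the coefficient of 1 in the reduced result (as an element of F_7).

2

Multiply in F_7[t]: (t^2 + 3t + 5)·(3t + 6) = 3t^3 + t^2 + 5t + 2.
Reduced: 3t^3 + t^2 + 5t + 2.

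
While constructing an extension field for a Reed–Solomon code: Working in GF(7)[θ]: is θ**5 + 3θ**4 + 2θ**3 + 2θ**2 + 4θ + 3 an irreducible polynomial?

Write f(θ) = θ**5 + 3θ**4 + 2θ**3 + 2θ**2 + 4θ + 3.
Check for roots in GF(7): f(0) = 3; f(1) = 1; f(2) = 3; f(3) = 6; f(4) = 4; f(5) = 3; f(6) = 1.
No roots, so no linear factors.
Degree-2 irreducible divisors: test the 21 monic irreducibles of degree 2 over GF(7).
None of them divide f (all give nonzero remainder).
No irreducible factor of degree ≤ 2 exists, so f is irreducible over GF(7).

Yes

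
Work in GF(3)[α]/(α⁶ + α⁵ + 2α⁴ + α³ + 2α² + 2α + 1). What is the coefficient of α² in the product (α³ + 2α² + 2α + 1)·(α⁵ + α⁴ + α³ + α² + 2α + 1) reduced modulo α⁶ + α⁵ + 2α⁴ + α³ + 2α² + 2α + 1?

Multiply in GF(3)[α]: (α³ + 2α² + 2α + 1)·(α⁵ + α⁴ + α³ + α² + 2α + 1) = α⁸ + 2α⁶ + α⁴ + 2α³ + α² + α + 1.
Reduce using α⁶ ≡ 2α⁵ + α⁴ + 2α³ + α² + α + 2 (mod α⁶ + α⁵ + 2α⁴ + α³ + 2α² + 2α + 1).
Reduced: α⁴ + α³.

0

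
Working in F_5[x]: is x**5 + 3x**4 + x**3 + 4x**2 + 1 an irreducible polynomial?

No

Write f(x) = x**5 + 3x**4 + x**3 + 4x**2 + 1.
Check for roots in F_5: f(0) = 1; f(1) = 0 → root; f(2) = 0 → root; f(3) = 0 → root; f(4) = 1.
f(1) = 0, so (x − 1) divides f(x); f is reducible.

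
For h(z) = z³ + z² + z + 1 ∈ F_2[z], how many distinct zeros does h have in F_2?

1

Evaluate at each of the 2 elements of F_2:
h(0) = 1; h(1) = 0 → root.
Roots: {1}.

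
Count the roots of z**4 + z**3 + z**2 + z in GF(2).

Write f(z) = z**4 + z**3 + z**2 + z.
Evaluate at each of the 2 elements of GF(2):
f(0) = 0 → root; f(1) = 0 → root.
Roots: {0, 1}.

2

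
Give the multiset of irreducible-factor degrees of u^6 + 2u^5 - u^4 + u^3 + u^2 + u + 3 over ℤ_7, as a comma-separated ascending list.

1, 1, 2, 2

Write h(u) = u^6 + 2u^5 - u^4 + u^3 + u^2 + u + 3.
Linear factors from roots: (u - 3), (u + 1).
Complete factorization: h(u) = (u + 1)·(u - 3)·(u^2 + u - 1)·(u^2 + 3u + 1).
Factor degrees with multiplicity: 1 + 1 + 2 + 2 = 6.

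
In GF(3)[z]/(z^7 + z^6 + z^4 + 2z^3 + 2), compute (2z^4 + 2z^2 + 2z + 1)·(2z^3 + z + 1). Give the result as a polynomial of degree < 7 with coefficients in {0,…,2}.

2z^6 + 2z^4 + 2z^3 + z^2 + 2

Multiply in GF(3)[z]: (2z^4 + 2z^2 + 2z + 1)·(2z^3 + z + 1) = z^7 + z^3 + z^2 + 1.
Reduce using z^7 ≡ 2z^6 + 2z^4 + z^3 + 1 (mod z^7 + z^6 + z^4 + 2z^3 + 2).
Reduced: 2z^6 + 2z^4 + 2z^3 + z^2 + 2.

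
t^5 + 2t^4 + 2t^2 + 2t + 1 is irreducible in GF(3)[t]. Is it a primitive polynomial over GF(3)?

Write f(t) = t^5 + 2t^4 + 2t^2 + 2t + 1.
|GF(3^5)^×| = 3^5 − 1 = 242. Prime factorization: 242 = 2·11^2.
f is primitive ⇔ t has order 242 in GF(3)[t]/(f), i.e. t^(242/q) ≠ 1 for each prime q | 242.
t^(121) mod f = 2.
t^(22) mod f = t^4 + t^3 + 2.
None equal 1, so t has full order 242; f is primitive.

Yes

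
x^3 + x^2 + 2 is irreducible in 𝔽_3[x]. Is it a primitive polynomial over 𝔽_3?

No

Write f(x) = x^3 + x^2 + 2.
|GF(3^3)^×| = 3^3 − 1 = 26. Prime factorization: 26 = 2·13.
f is primitive ⇔ x has order 26 in GF(3)[x]/(f), i.e. x^(26/q) ≠ 1 for each prime q | 26.
x^(13) mod f = 1
x^(2) mod f = x^2.
Since x^(13) = 1, the order of x divides 13 < 26; not primitive.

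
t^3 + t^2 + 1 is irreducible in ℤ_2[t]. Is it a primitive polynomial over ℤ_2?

Write f(t) = t^3 + t^2 + 1.
|GF(2^3)^×| = 2^3 − 1 = 7. Prime factorization: 7 = 7.
f is primitive ⇔ t has order 7 in GF(2)[t]/(f), i.e. t^(7/q) ≠ 1 for each prime q | 7.
t^(1) mod f = t.
None equal 1, so t has full order 7; f is primitive.

Yes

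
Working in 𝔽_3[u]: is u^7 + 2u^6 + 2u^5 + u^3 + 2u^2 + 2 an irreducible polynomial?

Write g(u) = u^7 + 2u^6 + 2u^5 + u^3 + 2u^2 + 2.
Check for roots in 𝔽_3: g(0) = 2; g(1) = 1; g(2) = 2.
No roots, so no linear factors.
Monic irreducibles of degree 2 over GF(3): u^2 + 1, u^2 + u + 2, u^2 + 2u + 2.
None of them divide g (all give nonzero remainder).
Degree-3 irreducible divisors: test the 8 monic irreducibles of degree 3 over GF(3).
None of them divide g (all give nonzero remainder).
No irreducible factor of degree ≤ 3 exists, so g is irreducible over GF(3).

Yes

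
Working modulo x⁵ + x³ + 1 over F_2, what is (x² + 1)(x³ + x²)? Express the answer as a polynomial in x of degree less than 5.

x^4 + x^2 + 1

Multiply in F_2[x]: (x² + 1)·(x³ + x²) = x⁵ + x⁴ + x³ + x².
Reduce using x⁵ ≡ x³ + 1 (mod x⁵ + x³ + 1).
Reduced: x⁴ + x² + 1.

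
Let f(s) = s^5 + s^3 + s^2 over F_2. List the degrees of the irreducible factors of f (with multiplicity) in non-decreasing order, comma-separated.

Roots in F_2: f(0) = 0 → root; f(1) = 1.
Linear factors from roots: (s).
Complete factorization: f(s) = (s)^2·(s^3 + s + 1).
Factor degrees with multiplicity: 1 + 1 + 3 = 5.

1, 1, 3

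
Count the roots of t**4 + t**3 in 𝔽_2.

2

Write P(t) = t**4 + t**3.
Evaluate at each of the 2 elements of 𝔽_2:
P(0) = 0 → root; P(1) = 0 → root.
Roots: {0, 1}.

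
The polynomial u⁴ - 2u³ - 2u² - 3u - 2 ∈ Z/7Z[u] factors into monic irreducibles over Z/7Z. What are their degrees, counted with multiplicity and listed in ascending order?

Write h(u) = u⁴ - 2u³ - 2u² - 3u - 2.
Linear factors from roots: (u + 2).
Complete factorization: h(u) = (u + 2)·(u³ + 3u² - u - 1).
Factor degrees with multiplicity: 1 + 3 = 4.

1, 3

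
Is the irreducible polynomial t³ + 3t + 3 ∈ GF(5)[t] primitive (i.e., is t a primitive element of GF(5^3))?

Write f(t) = t³ + 3t + 3.
|GF(5^3)^×| = 5^3 − 1 = 124. Prime factorization: 124 = 2^2·31.
f is primitive ⇔ t has order 124 in GF(5)[t]/(f), i.e. t^(124/q) ≠ 1 for each prime q | 124.
t^(62) mod f = 4.
t^(4) mod f = 2t² + 2t.
None equal 1, so t has full order 124; f is primitive.

Yes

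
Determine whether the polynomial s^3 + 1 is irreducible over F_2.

Write g(s) = s^3 + 1.
Check for roots in F_2: g(0) = 1; g(1) = 0 → root.
g(1) = 0, so (s − 1) divides g(s); g is reducible.

No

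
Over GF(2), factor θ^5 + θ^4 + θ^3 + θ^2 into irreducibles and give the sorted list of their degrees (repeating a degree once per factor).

Write h(θ) = θ^5 + θ^4 + θ^3 + θ^2.
Roots in GF(2): h(0) = 0 → root; h(1) = 0 → root.
Linear factors from roots: (θ), (θ + 1).
Complete factorization: h(θ) = (θ)^2·(θ + 1)^3.
Factor degrees with multiplicity: 1 + 1 + 1 + 1 + 1 = 5.

1, 1, 1, 1, 1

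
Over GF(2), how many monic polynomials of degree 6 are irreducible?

9

Gauss's count: N_{2}(6) = (1/6) Σ_{d|6} μ(6/d)·2^d.
Divisors of 6: 1, 2, 3, 6; μ(6/d) for each: 1, -1, -1, 1.
Σ = 2^1 − 2^2 − 2^3 + 2^6 = 54.
N = 54/6 = 9.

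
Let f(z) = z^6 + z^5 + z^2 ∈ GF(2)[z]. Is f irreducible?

No

Check for roots in GF(2): f(0) = 0 → root; f(1) = 1.
f(0) = 0, so (z) divides f(z); f is reducible.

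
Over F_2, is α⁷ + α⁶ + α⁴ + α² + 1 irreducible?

Write f(α) = α⁷ + α⁶ + α⁴ + α² + 1.
Check for roots in F_2: f(0) = 1; f(1) = 1.
No roots, so no linear factors.
Monic irreducibles of degree 2 over GF(2): α² + α + 1.
None of them divide f (all give nonzero remainder).
Monic irreducibles of degree 3 over GF(2): α³ + α + 1, α³ + α² + 1.
None of them divide f (all give nonzero remainder).
No irreducible factor of degree ≤ 3 exists, so f is irreducible over GF(2).

Yes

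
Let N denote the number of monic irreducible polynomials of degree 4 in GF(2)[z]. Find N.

3

x^(2^4) − x is the product of all monic irreducibles of degree dividing 4; Möbius inversion gives N = (1/4) Σ μ(4/d)·2^d.
Divisors of 4: 1, 2, 4; μ(4/d) for each: 0, -1, 1.
Σ = − 2^2 + 2^4 = 12.
N = 12/4 = 3.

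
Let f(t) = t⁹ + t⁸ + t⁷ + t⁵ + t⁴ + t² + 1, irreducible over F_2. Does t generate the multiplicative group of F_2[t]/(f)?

Yes

|GF(2^9)^×| = 2^9 − 1 = 511. Prime factorization: 511 = 7·73.
f is primitive ⇔ t has order 511 in GF(2)[t]/(f), i.e. t^(511/q) ≠ 1 for each prime q | 511.
t^(73) mod f = t⁸ + t⁵ + t⁴ + t³ + t² + 1.
t^(7) mod f = t⁷.
None equal 1, so t has full order 511; f is primitive.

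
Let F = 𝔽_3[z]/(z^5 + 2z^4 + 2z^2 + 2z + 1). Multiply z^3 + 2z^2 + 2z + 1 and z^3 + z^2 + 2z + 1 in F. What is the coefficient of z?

1

Multiply in 𝔽_3[z]: (z^3 + 2z^2 + 2z + 1)·(z^3 + z^2 + 2z + 1) = z^6 + 2z^3 + z^2 + z + 1.
Reduce using z^5 ≡ z^4 + z^2 + z + 2 (mod z^5 + 2z^4 + 2z^2 + 2z + 1).
Reduced: z^4 + z.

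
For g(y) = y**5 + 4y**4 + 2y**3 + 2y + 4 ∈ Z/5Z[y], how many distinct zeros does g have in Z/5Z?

1

Evaluate at each of the 5 elements of Z/5Z:
g(0) = 4; g(1) = 3; g(2) = 0 → root; g(3) = 1; g(4) = 3.
Roots: {2}.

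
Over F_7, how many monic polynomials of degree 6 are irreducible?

19544

x^(7^6) − x is the product of all monic irreducibles of degree dividing 6; Möbius inversion gives N = (1/6) Σ μ(6/d)·7^d.
Divisors of 6: 1, 2, 3, 6; μ(6/d) for each: 1, -1, -1, 1.
Σ = 7^1 − 7^2 − 7^3 + 7^6 = 117264.
N = 117264/6 = 19544.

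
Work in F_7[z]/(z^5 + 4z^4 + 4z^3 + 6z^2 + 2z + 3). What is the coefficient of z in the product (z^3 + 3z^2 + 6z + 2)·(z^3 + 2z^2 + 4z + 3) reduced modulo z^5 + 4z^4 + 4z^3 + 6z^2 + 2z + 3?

0

Multiply in F_7[z]: (z^3 + 3z^2 + 6z + 2)·(z^3 + 2z^2 + 4z + 3) = z^6 + 5z^5 + 2z^4 + z^3 + 2z^2 + 5z + 6.
Reduce using z^5 ≡ 3z^4 + 3z^3 + z^2 + 5z + 4 (mod z^5 + 4z^4 + 4z^3 + 6z^2 + 2z + 3).
Reduced: z^4 + 5z^3 + z^2 + 3.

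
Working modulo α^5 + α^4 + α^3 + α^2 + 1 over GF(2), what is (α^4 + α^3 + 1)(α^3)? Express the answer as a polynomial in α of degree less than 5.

1

Multiply in GF(2)[α]: (α^4 + α^3 + 1)·(α^3) = α^7 + α^6 + α^3.
Reduce using α^5 ≡ α^4 + α^3 + α^2 + 1 (mod α^5 + α^4 + α^3 + α^2 + 1).
Reduced: 1.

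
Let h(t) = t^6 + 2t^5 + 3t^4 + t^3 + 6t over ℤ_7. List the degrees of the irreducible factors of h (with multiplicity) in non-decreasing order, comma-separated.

1, 1, 1, 1, 2

Linear factors from roots: (t), (t + 5), (t + 3), (t + 2).
Complete factorization: h(t) = (t)·(t + 2)·(t + 3)·(t + 5)·(t^2 + 6t + 3).
Factor degrees with multiplicity: 1 + 1 + 1 + 1 + 2 = 6.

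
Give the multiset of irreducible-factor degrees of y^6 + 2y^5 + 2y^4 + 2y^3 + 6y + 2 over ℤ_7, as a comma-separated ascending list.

Write h(y) = y^6 + 2y^5 + 2y^4 + 2y^3 + 6y + 2.
Complete factorization: h(y) = (y^6 + 2y^5 + 2y^4 + 2y^3 + 6y + 2).
Factor degrees with multiplicity: 6 = 6.

6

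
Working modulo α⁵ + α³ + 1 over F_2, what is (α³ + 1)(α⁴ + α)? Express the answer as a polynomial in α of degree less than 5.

Multiply in F_2[α]: (α³ + 1)·(α⁴ + α) = α⁷ + α.
Reduce using α⁵ ≡ α³ + 1 (mod α⁵ + α³ + 1).
Reduced: α³ + α² + α + 1.

α^3 + α^2 + α + 1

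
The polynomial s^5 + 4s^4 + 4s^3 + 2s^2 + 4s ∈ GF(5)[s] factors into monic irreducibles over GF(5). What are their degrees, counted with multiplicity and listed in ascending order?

1, 1, 1, 2

Write g(s) = s^5 + 4s^4 + 4s^3 + 2s^2 + 4s.
Roots in GF(5): g(0) = 0 → root; g(1) = 0 → root; g(2) = 4; g(3) = 0 → root; g(4) = 2.
Linear factors from roots: (s), (s + 4), (s + 2).
Complete factorization: g(s) = (s)·(s + 2)·(s + 4)·(s^2 + 3s + 3).
Factor degrees with multiplicity: 1 + 1 + 1 + 2 = 5.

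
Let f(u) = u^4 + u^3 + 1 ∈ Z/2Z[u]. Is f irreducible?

Check for roots in Z/2Z: f(0) = 1; f(1) = 1.
No roots, so no linear factors.
Monic irreducibles of degree 2 over GF(2): u^2 + u + 1.
None of them divide f (all give nonzero remainder).
No irreducible factor of degree ≤ 2 exists, so f is irreducible over GF(2).

Yes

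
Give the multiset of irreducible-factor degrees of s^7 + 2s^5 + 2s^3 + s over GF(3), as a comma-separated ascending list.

1, 1, 1, 1, 1, 2

Write g(s) = s^7 + 2s^5 + 2s^3 + s.
Roots in GF(3): g(0) = 0 → root; g(1) = 0 → root; g(2) = 0 → root.
Linear factors from roots: (s), (s + 2), (s + 1).
Complete factorization: g(s) = (s)·(s + 1)^2·(s + 2)^2·(s^2 + 1).
Factor degrees with multiplicity: 1 + 1 + 1 + 1 + 1 + 2 = 7.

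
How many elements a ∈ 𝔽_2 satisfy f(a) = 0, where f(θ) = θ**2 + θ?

Evaluate at each of the 2 elements of 𝔽_2:
f(0) = 0 → root; f(1) = 0 → root.
Roots: {0, 1}.

2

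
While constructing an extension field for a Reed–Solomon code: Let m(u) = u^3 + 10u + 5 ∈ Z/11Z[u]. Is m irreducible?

Check each element of Z/11Z for a root: m(0)=5, m(1)=5, m(2)=0, m(3)=7, m(4)=10, m(5)=4, m(6)=6, m(7)=0, m(8)=3, m(9)=10, m(10)=5.
m(2) = 0, so (u − 2) divides m(u); m is reducible.

No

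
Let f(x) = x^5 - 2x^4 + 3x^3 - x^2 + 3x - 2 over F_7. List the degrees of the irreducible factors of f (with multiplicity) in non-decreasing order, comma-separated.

5

Complete factorization: f(x) = (x^5 - 2x^4 + 3x^3 - x^2 + 3x - 2).
Factor degrees with multiplicity: 5 = 5.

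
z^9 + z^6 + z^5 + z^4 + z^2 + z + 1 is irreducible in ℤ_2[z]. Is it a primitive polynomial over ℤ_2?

Yes

Write f(z) = z^9 + z^6 + z^5 + z^4 + z^2 + z + 1.
|GF(2^9)^×| = 2^9 − 1 = 511. Prime factorization: 511 = 7·73.
f is primitive ⇔ z has order 511 in GF(2)[z]/(f), i.e. z^(511/q) ≠ 1 for each prime q | 511.
z^(73) mod f = z^8 + z^7 + z^6 + z^3 + z^2 + 1.
z^(7) mod f = z^7.
None equal 1, so z has full order 511; f is primitive.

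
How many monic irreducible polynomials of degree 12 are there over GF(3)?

44220

By the necklace-counting formula, N_3(12) = (1/12) Σ_{d|12} μ(12/d)·3^d.
Divisors of 12: 1, 2, 3, 4, 6, 12; μ(12/d) for each: 0, 1, 0, -1, -1, 1.
Σ = 3^2 − 3^4 − 3^6 + 3^12 = 530640.
N = 530640/12 = 44220.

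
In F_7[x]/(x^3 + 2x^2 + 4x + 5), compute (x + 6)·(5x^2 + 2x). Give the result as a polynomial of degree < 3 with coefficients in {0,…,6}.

Multiply in F_7[x]: (x + 6)·(5x^2 + 2x) = 5x^3 + 4x^2 + 5x.
Reduce using x^3 ≡ 5x^2 + 3x + 2 (mod x^3 + 2x^2 + 4x + 5).
Reduced: x^2 + 6x + 3.

x^2 + 6x + 3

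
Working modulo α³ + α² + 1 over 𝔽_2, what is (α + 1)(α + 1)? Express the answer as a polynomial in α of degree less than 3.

α^2 + 1

Multiply in 𝔽_2[α]: (α + 1)·(α + 1) = α² + 1.
Reduced: α² + 1.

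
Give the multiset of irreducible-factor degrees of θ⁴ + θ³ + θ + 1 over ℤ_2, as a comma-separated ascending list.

Write f(θ) = θ⁴ + θ³ + θ + 1.
Roots in ℤ_2: f(0) = 1; f(1) = 0 → root.
Linear factors from roots: (θ + 1).
Complete factorization: f(θ) = (θ + 1)^2·(θ² + θ + 1).
Factor degrees with multiplicity: 1 + 1 + 2 = 4.

1, 1, 2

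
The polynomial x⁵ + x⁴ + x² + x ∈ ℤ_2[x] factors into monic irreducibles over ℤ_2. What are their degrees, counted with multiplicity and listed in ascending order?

Write g(x) = x⁵ + x⁴ + x² + x.
Roots in ℤ_2: g(0) = 0 → root; g(1) = 0 → root.
Linear factors from roots: (x), (x + 1).
Complete factorization: g(x) = (x)·(x + 1)^2·(x² + x + 1).
Factor degrees with multiplicity: 1 + 1 + 1 + 2 = 5.

1, 1, 1, 2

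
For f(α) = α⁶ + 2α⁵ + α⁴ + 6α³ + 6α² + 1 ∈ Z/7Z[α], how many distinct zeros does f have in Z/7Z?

3

Evaluate at each of the 7 elements of Z/7Z:
f(0) = 1; f(1) = 3; f(2) = 0 → root; f(3) = 1; f(4) = 0 → root; f(5) = 0 → root; f(6) = 1.
Roots: {2, 4, 5}.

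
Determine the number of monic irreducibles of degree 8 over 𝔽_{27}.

35303625630

The number of monic irreducibles of degree 8 over GF(27) is (1/8)·Σ_{d∣8} μ(8/d) 27^d.
Divisors of 8: 1, 2, 4, 8; μ(8/d) for each: 0, 0, -1, 1.
Σ = − 27^4 + 27^8 = 282429005040.
N = 282429005040/8 = 35303625630.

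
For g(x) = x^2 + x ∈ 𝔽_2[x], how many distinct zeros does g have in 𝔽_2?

Evaluate at each of the 2 elements of 𝔽_2:
g(0) = 0 → root; g(1) = 0 → root.
Roots: {0, 1}.

2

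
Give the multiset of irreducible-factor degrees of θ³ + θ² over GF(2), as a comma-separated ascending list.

1, 1, 1

Write h(θ) = θ³ + θ².
Roots in GF(2): h(0) = 0 → root; h(1) = 0 → root.
Linear factors from roots: (θ), (θ + 1).
Complete factorization: h(θ) = (θ + 1)·(θ)^2.
Factor degrees with multiplicity: 1 + 1 + 1 = 3.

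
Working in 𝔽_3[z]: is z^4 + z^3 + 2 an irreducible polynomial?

Yes

Write f(z) = z^4 + z^3 + 2.
Check for roots in 𝔽_3: f(0) = 2; f(1) = 1; f(2) = 2.
No roots, so no linear factors.
Monic irreducibles of degree 2 over GF(3): z^2 + 1, z^2 + z + 2, z^2 + 2z + 2.
None of them divide f (all give nonzero remainder).
No irreducible factor of degree ≤ 2 exists, so f is irreducible over GF(3).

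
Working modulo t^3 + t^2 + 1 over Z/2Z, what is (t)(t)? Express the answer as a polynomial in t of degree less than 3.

Multiply in Z/2Z[t]: (t)·(t) = t^2.
Reduced: t^2.

t^2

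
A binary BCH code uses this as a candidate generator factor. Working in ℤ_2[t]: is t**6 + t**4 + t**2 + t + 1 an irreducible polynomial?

Write P(t) = t**6 + t**4 + t**2 + t + 1.
Check for roots in ℤ_2: P(0) = 1; P(1) = 1.
No roots, so no linear factors.
Monic irreducibles of degree 2 over GF(2): t**2 + t + 1.
None of them divide P (all give nonzero remainder).
Monic irreducibles of degree 3 over GF(2): t**3 + t + 1, t**3 + t**2 + 1.
None of them divide P (all give nonzero remainder).
No irreducible factor of degree ≤ 3 exists, so P is irreducible over GF(2).

Yes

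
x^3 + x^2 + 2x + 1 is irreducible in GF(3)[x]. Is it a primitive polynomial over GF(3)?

Yes

Write f(x) = x^3 + x^2 + 2x + 1.
|GF(3^3)^×| = 3^3 − 1 = 26. Prime factorization: 26 = 2·13.
f is primitive ⇔ x has order 26 in GF(3)[x]/(f), i.e. x^(26/q) ≠ 1 for each prime q | 26.
x^(13) mod f = 2.
x^(2) mod f = x^2.
None equal 1, so x has full order 26; f is primitive.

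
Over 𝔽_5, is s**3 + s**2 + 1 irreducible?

Yes

Write g(s) = s**3 + s**2 + 1.
Check for roots in 𝔽_5: g(0) = 1; g(1) = 3; g(2) = 3; g(3) = 2; g(4) = 1.
No roots. A degree-3 polynomial over a field with no linear factor is irreducible.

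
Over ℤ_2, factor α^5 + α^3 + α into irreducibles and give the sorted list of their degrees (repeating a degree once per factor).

1, 2, 2

Write f(α) = α^5 + α^3 + α.
Roots in ℤ_2: f(0) = 0 → root; f(1) = 1.
Linear factors from roots: (α).
Complete factorization: f(α) = (α)·(α^2 + α + 1)^2.
Factor degrees with multiplicity: 1 + 2 + 2 = 5.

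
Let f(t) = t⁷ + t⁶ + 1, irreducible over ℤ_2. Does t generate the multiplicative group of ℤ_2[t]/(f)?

|GF(2^7)^×| = 2^7 − 1 = 127. Prime factorization: 127 = 127.
f is primitive ⇔ t has order 127 in GF(2)[t]/(f), i.e. t^(127/q) ≠ 1 for each prime q | 127.
t^(1) mod f = t.
None equal 1, so t has full order 127; f is primitive.

Yes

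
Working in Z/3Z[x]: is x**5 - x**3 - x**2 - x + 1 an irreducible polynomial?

Write h(x) = x**5 - x**3 - x**2 - x + 1.
Check for roots in Z/3Z: h(0) = 1; h(1) = 2; h(2) = 1.
No roots, so no linear factors.
Monic irreducibles of degree 2 over GF(3): x**2 + 1, x**2 + x - 1, x**2 - x - 1.
None of them divide h (all give nonzero remainder).
No irreducible factor of degree ≤ 2 exists, so h is irreducible over GF(3).

Yes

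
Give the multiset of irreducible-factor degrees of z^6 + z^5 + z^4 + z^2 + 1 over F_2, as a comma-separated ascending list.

6

Write g(z) = z^6 + z^5 + z^4 + z^2 + 1.
Roots in F_2: g(0) = 1; g(1) = 1.
Complete factorization: g(z) = (z^6 + z^5 + z^4 + z^2 + 1).
Factor degrees with multiplicity: 6 = 6.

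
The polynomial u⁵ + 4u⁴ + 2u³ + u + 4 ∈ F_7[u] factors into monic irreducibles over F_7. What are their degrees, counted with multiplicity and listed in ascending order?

1, 1, 3

Write g(u) = u⁵ + 4u⁴ + 2u³ + u + 4.
Linear factors from roots: (u + 3).
Complete factorization: g(u) = (u + 3)^2·(u³ + 5u² + 5u + 2).
Factor degrees with multiplicity: 1 + 1 + 3 = 5.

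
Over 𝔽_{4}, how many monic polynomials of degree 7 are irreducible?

2340

The number of monic irreducibles of degree 7 over GF(4) is (1/7)·Σ_{d∣7} μ(7/d) 4^d.
Divisors of 7: 1, 7; μ(7/d) for each: -1, 1.
Σ = − 4^1 + 4^7 = 16380.
N = 16380/7 = 2340.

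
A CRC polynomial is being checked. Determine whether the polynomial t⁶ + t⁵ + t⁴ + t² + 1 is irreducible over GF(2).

Write g(t) = t⁶ + t⁵ + t⁴ + t² + 1.
Check for roots in GF(2): g(0) = 1; g(1) = 1.
No roots, so no linear factors.
Monic irreducibles of degree 2 over GF(2): t² + t + 1.
None of them divide g (all give nonzero remainder).
Monic irreducibles of degree 3 over GF(2): t³ + t + 1, t³ + t² + 1.
None of them divide g (all give nonzero remainder).
No irreducible factor of degree ≤ 3 exists, so g is irreducible over GF(2).

Yes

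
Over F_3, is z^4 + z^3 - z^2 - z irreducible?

No

Write m(z) = z^4 + z^3 - z^2 - z.
Check for roots in F_3: m(0) = 0 → root; m(1) = 0 → root; m(2) = 0 → root.
m(0) = 0, so (z) divides m(z); m is reducible.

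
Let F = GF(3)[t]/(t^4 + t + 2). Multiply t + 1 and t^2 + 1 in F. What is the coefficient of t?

1

Multiply in GF(3)[t]: (t + 1)·(t^2 + 1) = t^3 + t^2 + t + 1.
Reduced: t^3 + t^2 + t + 1.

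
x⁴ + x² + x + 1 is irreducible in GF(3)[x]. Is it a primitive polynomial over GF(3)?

Write f(x) = x⁴ + x² + x + 1.
|GF(3^4)^×| = 3^4 − 1 = 80. Prime factorization: 80 = 2^4·5.
f is primitive ⇔ x has order 80 in GF(3)[x]/(f), i.e. x^(80/q) ≠ 1 for each prime q | 80.
x^(40) mod f = 1
x^(16) mod f = x³ + 2.
Since x^(40) = 1, the order of x divides 40 < 80; not primitive.

No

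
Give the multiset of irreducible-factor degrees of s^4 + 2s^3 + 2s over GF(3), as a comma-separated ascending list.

1, 1, 2

Write h(s) = s^4 + 2s^3 + 2s.
Roots in GF(3): h(0) = 0 → root; h(1) = 2; h(2) = 0 → root.
Linear factors from roots: (s), (s + 1).
Complete factorization: h(s) = (s)·(s + 1)·(s^2 + s + 2).
Factor degrees with multiplicity: 1 + 1 + 2 = 4.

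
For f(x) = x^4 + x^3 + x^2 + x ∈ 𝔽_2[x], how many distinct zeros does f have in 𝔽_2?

2

Evaluate at each of the 2 elements of 𝔽_2:
f(0) = 0 → root; f(1) = 0 → root.
Roots: {0, 1}.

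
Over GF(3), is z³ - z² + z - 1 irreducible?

Write P(z) = z³ - z² + z - 1.
Check for roots in GF(3): P(0) = 2; P(1) = 0 → root; P(2) = 2.
P(1) = 0, so (z − 1) divides P(z); P is reducible.

No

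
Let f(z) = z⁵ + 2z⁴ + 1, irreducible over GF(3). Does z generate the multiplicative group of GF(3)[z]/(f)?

|GF(3^5)^×| = 3^5 − 1 = 242. Prime factorization: 242 = 2·11^2.
f is primitive ⇔ z has order 242 in GF(3)[z]/(f), i.e. z^(242/q) ≠ 1 for each prime q | 242.
z^(121) mod f = 2.
z^(22) mod f = 2z² + 2z + 1.
None equal 1, so z has full order 242; f is primitive.

Yes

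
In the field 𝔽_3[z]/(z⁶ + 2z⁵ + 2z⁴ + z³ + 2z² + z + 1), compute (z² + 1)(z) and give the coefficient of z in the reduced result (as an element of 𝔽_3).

1

Multiply in 𝔽_3[z]: (z² + 1)·(z) = z³ + z.
Reduced: z³ + z.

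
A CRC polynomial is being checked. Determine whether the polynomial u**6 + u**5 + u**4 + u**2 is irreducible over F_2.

No

Write P(u) = u**6 + u**5 + u**4 + u**2.
Check for roots in F_2: P(0) = 0 → root; P(1) = 0 → root.
P(0) = 0, so (u) divides P(u); P is reducible.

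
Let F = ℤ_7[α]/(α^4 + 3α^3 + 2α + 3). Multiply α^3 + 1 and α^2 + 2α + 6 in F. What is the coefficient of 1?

Multiply in ℤ_7[α]: (α^3 + 1)·(α^2 + 2α + 6) = α^5 + 2α^4 + 6α^3 + α^2 + 2α + 6.
Reduce using α^4 ≡ 4α^3 + 5α + 4 (mod α^4 + 3α^3 + 2α + 3).
Reduced: 2α^3 + 6α^2 + α + 2.

2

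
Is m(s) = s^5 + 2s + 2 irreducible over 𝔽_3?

Yes

Check for roots in 𝔽_3: m(0) = 2; m(1) = 2; m(2) = 2.
No roots, so no linear factors.
Monic irreducibles of degree 2 over GF(3): s^2 + 1, s^2 + s + 2, s^2 + 2s + 2.
None of them divide m (all give nonzero remainder).
No irreducible factor of degree ≤ 2 exists, so m is irreducible over GF(3).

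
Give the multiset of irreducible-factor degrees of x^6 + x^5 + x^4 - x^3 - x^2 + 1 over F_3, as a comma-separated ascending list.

6

Write f(x) = x^6 + x^5 + x^4 - x^3 - x^2 + 1.
Roots in F_3: f(0) = 1; f(1) = 2; f(2) = 2.
Complete factorization: f(x) = (x^6 + x^5 + x^4 - x^3 - x^2 + 1).
Factor degrees with multiplicity: 6 = 6.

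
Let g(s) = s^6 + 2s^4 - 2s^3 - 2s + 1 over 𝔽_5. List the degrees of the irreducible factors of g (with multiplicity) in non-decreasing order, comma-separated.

1, 2, 3

Roots in 𝔽_5: g(0) = 1; g(1) = 0 → root; g(2) = 2; g(3) = 2; g(4) = 3.
Linear factors from roots: (s - 1).
Complete factorization: g(s) = (s - 1)·(s^2 + s + 1)·(s^3 + 2s - 1).
Factor degrees with multiplicity: 1 + 2 + 3 = 6.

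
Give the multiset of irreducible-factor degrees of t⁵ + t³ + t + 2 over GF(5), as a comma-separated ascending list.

Write h(t) = t⁵ + t³ + t + 2.
Roots in GF(5): h(0) = 2; h(1) = 0 → root; h(2) = 4; h(3) = 0 → root; h(4) = 4.
Linear factors from roots: (t + 4), (t + 2).
Complete factorization: h(t) = (t + 2)·(t + 4)·(t³ + 4t² + 4t + 4).
Factor degrees with multiplicity: 1 + 1 + 3 = 5.

1, 1, 3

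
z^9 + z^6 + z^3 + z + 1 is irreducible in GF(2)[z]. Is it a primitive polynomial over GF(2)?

No

Write f(z) = z^9 + z^6 + z^3 + z + 1.
|GF(2^9)^×| = 2^9 − 1 = 511. Prime factorization: 511 = 7·73.
f is primitive ⇔ z has order 511 in GF(2)[z]/(f), i.e. z^(511/q) ≠ 1 for each prime q | 511.
z^(73) mod f = 1
z^(7) mod f = z^7.
Since z^(73) = 1, the order of z divides 73 < 511; not primitive.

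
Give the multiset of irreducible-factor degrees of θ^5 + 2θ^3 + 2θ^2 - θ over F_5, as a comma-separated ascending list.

1, 1, 3

Write g(θ) = θ^5 + 2θ^3 + 2θ^2 - θ.
Roots in F_5: g(0) = 0 → root; g(1) = 4; g(2) = 4; g(3) = 2; g(4) = 0 → root.
Linear factors from roots: (θ), (θ + 1).
Complete factorization: g(θ) = (θ)·(θ + 1)·(θ^3 - θ^2 - 2θ - 1).
Factor degrees with multiplicity: 1 + 1 + 3 = 5.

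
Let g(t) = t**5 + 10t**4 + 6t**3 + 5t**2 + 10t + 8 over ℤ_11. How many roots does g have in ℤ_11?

2

Evaluate at each of the 11 elements of ℤ_11:
g(0) = 8; g(1) = 7; g(2) = 2; g(3) = 0 → root; g(4) = 4; g(5) = 1; g(6) = 5; g(7) = 1; g(8) = 10; g(9) = 0 → root; g(10) = 6.
Roots: {3, 9}.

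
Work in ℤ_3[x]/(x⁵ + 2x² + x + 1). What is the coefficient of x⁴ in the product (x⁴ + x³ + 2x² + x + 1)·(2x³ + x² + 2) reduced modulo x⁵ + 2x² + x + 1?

2

Multiply in ℤ_3[x]: (x⁴ + x³ + 2x² + x + 1)·(2x³ + x² + 2) = 2x⁷ + 2x⁵ + 2x³ + 2x² + 2x + 2.
Reduce using x⁵ ≡ x² + 2x + 2 (mod x⁵ + 2x² + x + 1).
Reduced: 2x⁴ + 2x².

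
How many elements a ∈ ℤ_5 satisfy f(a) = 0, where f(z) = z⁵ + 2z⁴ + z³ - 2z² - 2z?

Evaluate at each of the 5 elements of ℤ_5:
f(0) = 0 → root; f(1) = 0 → root; f(2) = 0 → root; f(3) = 3; f(4) = 0 → root.
Roots: {0, 1, 2, 4}.

4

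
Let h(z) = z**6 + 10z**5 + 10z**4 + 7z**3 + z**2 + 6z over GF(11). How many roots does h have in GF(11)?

4

Evaluate at each of the 11 elements of GF(11):
h(0) = 0 → root; h(1) = 2; h(2) = 0 → root; h(3) = 5; h(4) = 4; h(5) = 1; h(6) = 8; h(7) = 8; h(8) = 0 → root; h(9) = 5; h(10) = 0 → root.
Roots: {0, 2, 8, 10}.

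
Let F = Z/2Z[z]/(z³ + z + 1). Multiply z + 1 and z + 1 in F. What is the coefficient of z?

Multiply in Z/2Z[z]: (z + 1)·(z + 1) = z² + 1.
Reduced: z² + 1.

0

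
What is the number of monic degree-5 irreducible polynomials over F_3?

By the necklace-counting formula, N_3(5) = (1/5) Σ_{d|5} μ(5/d)·3^d.
Divisors of 5: 1, 5; μ(5/d) for each: -1, 1.
Σ = − 3^1 + 3^5 = 240.
N = 240/5 = 48.

48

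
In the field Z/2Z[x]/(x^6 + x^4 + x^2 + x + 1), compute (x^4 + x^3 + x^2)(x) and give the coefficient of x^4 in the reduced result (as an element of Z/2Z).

Multiply in Z/2Z[x]: (x^4 + x^3 + x^2)·(x) = x^5 + x^4 + x^3.
Reduced: x^5 + x^4 + x^3.

1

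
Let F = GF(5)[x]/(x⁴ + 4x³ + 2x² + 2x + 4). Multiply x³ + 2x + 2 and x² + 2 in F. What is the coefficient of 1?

Multiply in GF(5)[x]: (x³ + 2x + 2)·(x² + 2) = x⁵ + 4x³ + 2x² + 4x + 4.
Reduce using x⁴ ≡ x³ + 3x² + 3x + 1 (mod x⁴ + 4x³ + 2x² + 2x + 4).
Reduced: 3x³ + 3x² + 3x.

0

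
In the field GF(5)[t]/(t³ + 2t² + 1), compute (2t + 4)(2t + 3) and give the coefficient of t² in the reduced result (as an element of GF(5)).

Multiply in GF(5)[t]: (2t + 4)·(2t + 3) = 4t² + 4t + 2.
Reduced: 4t² + 4t + 2.

4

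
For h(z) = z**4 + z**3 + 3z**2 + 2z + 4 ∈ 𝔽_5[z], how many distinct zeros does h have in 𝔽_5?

2

Evaluate at each of the 5 elements of 𝔽_5:
h(0) = 4; h(1) = 1; h(2) = 4; h(3) = 0 → root; h(4) = 0 → root.
Roots: {3, 4}.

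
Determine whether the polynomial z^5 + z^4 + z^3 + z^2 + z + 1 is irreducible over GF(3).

No

Write m(z) = z^5 + z^4 + z^3 + z^2 + z + 1.
Check for roots in GF(3): m(0) = 1; m(1) = 0 → root; m(2) = 0 → root.
m(1) = 0, so (z − 1) divides m(z); m is reducible.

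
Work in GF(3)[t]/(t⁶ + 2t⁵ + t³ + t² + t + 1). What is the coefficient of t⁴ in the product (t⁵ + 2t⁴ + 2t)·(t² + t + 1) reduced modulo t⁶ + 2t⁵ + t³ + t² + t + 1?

1

Multiply in GF(3)[t]: (t⁵ + 2t⁴ + 2t)·(t² + t + 1) = t⁷ + 2t⁴ + 2t³ + 2t² + 2t.
Reduce using t⁶ ≡ t⁵ + 2t³ + 2t² + 2t + 2 (mod t⁶ + 2t⁵ + t³ + t² + t + 1).
Reduced: t⁵ + t⁴ + 2.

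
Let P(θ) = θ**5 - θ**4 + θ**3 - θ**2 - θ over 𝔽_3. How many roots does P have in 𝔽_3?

2

Evaluate at each of the 3 elements of 𝔽_3:
P(0) = 0 → root; P(1) = 2; P(2) = 0 → root.
Roots: {0, 2}.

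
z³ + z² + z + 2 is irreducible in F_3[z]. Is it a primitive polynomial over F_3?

No

Write f(z) = z³ + z² + z + 2.
|GF(3^3)^×| = 3^3 − 1 = 26. Prime factorization: 26 = 2·13.
f is primitive ⇔ z has order 26 in GF(3)[z]/(f), i.e. z^(26/q) ≠ 1 for each prime q | 26.
z^(13) mod f = 1
z^(2) mod f = z².
Since z^(13) = 1, the order of z divides 13 < 26; not primitive.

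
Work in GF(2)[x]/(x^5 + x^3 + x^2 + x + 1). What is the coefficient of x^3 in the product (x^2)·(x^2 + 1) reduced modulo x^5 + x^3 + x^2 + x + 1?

Multiply in GF(2)[x]: (x^2)·(x^2 + 1) = x^4 + x^2.
Reduced: x^4 + x^2.

0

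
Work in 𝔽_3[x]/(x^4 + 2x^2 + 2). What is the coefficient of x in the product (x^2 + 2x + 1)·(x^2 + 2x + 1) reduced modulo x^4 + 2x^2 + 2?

1

Multiply in 𝔽_3[x]: (x^2 + 2x + 1)·(x^2 + 2x + 1) = x^4 + x^3 + x + 1.
Reduce using x^4 ≡ x^2 + 1 (mod x^4 + 2x^2 + 2).
Reduced: x^3 + x^2 + x + 2.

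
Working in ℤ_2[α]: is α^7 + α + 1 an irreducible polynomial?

Yes

Write g(α) = α^7 + α + 1.
Check for roots in ℤ_2: g(0) = 1; g(1) = 1.
No roots, so no linear factors.
Monic irreducibles of degree 2 over GF(2): α^2 + α + 1.
None of them divide g (all give nonzero remainder).
Monic irreducibles of degree 3 over GF(2): α^3 + α + 1, α^3 + α^2 + 1.
None of them divide g (all give nonzero remainder).
No irreducible factor of degree ≤ 3 exists, so g is irreducible over GF(2).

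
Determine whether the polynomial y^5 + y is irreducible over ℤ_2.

Write f(y) = y^5 + y.
Check for roots in ℤ_2: f(0) = 0 → root; f(1) = 0 → root.
f(0) = 0, so (y) divides f(y); f is reducible.

No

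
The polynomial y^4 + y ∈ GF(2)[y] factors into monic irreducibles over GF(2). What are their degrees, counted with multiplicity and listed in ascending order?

1, 1, 2

Write g(y) = y^4 + y.
Roots in GF(2): g(0) = 0 → root; g(1) = 0 → root.
Linear factors from roots: (y), (y + 1).
Complete factorization: g(y) = (y)·(y + 1)·(y^2 + y + 1).
Factor degrees with multiplicity: 1 + 1 + 2 = 4.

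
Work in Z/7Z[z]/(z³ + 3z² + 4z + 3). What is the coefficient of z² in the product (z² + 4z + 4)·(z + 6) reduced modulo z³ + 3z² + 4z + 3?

0

Multiply in Z/7Z[z]: (z² + 4z + 4)·(z + 6) = z³ + 3z² + 3.
Reduce using z³ ≡ 4z² + 3z + 4 (mod z³ + 3z² + 4z + 3).
Reduced: 3z.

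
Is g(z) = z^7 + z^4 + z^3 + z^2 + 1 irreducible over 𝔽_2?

Check for roots in 𝔽_2: g(0) = 1; g(1) = 1.
No roots, so no linear factors.
Monic irreducibles of degree 2 over GF(2): z^2 + z + 1.
None of them divide g (all give nonzero remainder).
Monic irreducibles of degree 3 over GF(2): z^3 + z + 1, z^3 + z^2 + 1.
None of them divide g (all give nonzero remainder).
No irreducible factor of degree ≤ 3 exists, so g is irreducible over GF(2).

Yes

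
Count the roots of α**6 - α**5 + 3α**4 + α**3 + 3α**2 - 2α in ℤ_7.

Write P(α) = α**6 - α**5 + 3α**4 + α**3 + 3α**2 - 2α.
Evaluate at each of the 7 elements of ℤ_7:
P(0) = 0 → root; P(1) = 5; P(2) = 5; P(3) = 0 → root; P(4) = 3; P(5) = 5; P(6) = 2.
Roots: {0, 3}.

2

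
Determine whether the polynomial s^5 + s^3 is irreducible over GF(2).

No

Write h(s) = s^5 + s^3.
Check for roots in GF(2): h(0) = 0 → root; h(1) = 0 → root.
h(0) = 0, so (s) divides h(s); h is reducible.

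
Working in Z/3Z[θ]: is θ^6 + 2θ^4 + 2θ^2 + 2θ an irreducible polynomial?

No

Write h(θ) = θ^6 + 2θ^4 + 2θ^2 + 2θ.
Check for roots in Z/3Z: h(0) = 0 → root; h(1) = 1; h(2) = 0 → root.
h(0) = 0, so (θ) divides h(θ); h is reducible.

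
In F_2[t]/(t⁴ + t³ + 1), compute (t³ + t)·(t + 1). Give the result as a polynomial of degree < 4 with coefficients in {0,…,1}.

t^2 + t + 1

Multiply in F_2[t]: (t³ + t)·(t + 1) = t⁴ + t³ + t² + t.
Reduce using t⁴ ≡ t³ + 1 (mod t⁴ + t³ + 1).
Reduced: t² + t + 1.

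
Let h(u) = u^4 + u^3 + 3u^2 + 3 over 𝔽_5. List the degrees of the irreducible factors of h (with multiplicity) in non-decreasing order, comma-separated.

Roots in 𝔽_5: h(0) = 3; h(1) = 3; h(2) = 4; h(3) = 3; h(4) = 1.
Complete factorization: h(u) = (u^4 + u^3 + 3u^2 + 3).
Factor degrees with multiplicity: 4 = 4.

4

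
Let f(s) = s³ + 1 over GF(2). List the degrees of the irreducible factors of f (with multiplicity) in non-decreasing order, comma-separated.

1, 2

Roots in GF(2): f(0) = 1; f(1) = 0 → root.
Linear factors from roots: (s + 1).
Complete factorization: f(s) = (s + 1)·(s² + s + 1).
Factor degrees with multiplicity: 1 + 2 = 3.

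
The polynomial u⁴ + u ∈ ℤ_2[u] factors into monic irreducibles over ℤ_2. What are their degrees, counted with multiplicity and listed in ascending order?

1, 1, 2

Write h(u) = u⁴ + u.
Roots in ℤ_2: h(0) = 0 → root; h(1) = 0 → root.
Linear factors from roots: (u), (u + 1).
Complete factorization: h(u) = (u)·(u + 1)·(u² + u + 1).
Factor degrees with multiplicity: 1 + 1 + 2 = 4.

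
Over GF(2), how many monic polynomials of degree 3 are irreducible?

2

x^(2^3) − x is the product of all monic irreducibles of degree dividing 3; Möbius inversion gives N = (1/3) Σ μ(3/d)·2^d.
Divisors of 3: 1, 3; μ(3/d) for each: -1, 1.
Σ = − 2^1 + 2^3 = 6.
N = 6/3 = 2.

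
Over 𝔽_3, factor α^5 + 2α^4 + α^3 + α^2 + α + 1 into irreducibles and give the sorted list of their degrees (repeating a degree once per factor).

5

Write f(α) = α^5 + 2α^4 + α^3 + α^2 + α + 1.
Roots in 𝔽_3: f(0) = 1; f(1) = 1; f(2) = 1.
Complete factorization: f(α) = (α^5 + 2α^4 + α^3 + α^2 + α + 1).
Factor degrees with multiplicity: 5 = 5.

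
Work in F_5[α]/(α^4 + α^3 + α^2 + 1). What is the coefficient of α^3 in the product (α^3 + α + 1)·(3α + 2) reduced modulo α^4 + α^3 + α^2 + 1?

4

Multiply in F_5[α]: (α^3 + α + 1)·(3α + 2) = 3α^4 + 2α^3 + 3α^2 + 2.
Reduce using α^4 ≡ 4α^3 + 4α^2 + 4 (mod α^4 + α^3 + α^2 + 1).
Reduced: 4α^3 + 4.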